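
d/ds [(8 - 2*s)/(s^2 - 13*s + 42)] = 2*(s^2 - 8*s + 10)/(s^4 - 26*s^3 + 253*s^2 - 1092*s + 1764)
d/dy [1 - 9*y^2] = -18*y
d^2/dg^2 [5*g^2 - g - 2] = 10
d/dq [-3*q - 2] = -3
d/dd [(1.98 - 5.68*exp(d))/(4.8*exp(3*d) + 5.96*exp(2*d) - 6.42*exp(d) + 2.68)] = (54.528*exp(3*d) + 5.34079999999999*exp(2*d) - 23.6016*exp(d) - 2.5108)*exp(d)/(23.04*exp(6*d) + 57.216*exp(5*d) - 26.1104*exp(4*d) - 50.7984*exp(3*d) + 73.162*exp(2*d) - 34.4112*exp(d) + 7.1824)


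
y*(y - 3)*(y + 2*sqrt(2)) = y^3 - 3*y^2 + 2*sqrt(2)*y^2 - 6*sqrt(2)*y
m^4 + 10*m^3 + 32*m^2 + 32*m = m*(m + 2)*(m + 4)^2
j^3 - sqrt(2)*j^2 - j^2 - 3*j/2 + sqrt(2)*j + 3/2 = (j - 1)*(j - 3*sqrt(2)/2)*(j + sqrt(2)/2)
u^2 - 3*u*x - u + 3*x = (u - 1)*(u - 3*x)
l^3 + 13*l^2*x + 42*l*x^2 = l*(l + 6*x)*(l + 7*x)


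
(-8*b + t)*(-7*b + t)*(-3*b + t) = -168*b^3 + 101*b^2*t - 18*b*t^2 + t^3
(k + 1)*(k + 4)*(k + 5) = k^3 + 10*k^2 + 29*k + 20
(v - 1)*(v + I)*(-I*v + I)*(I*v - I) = v^4 - 3*v^3 + I*v^3 + 3*v^2 - 3*I*v^2 - v + 3*I*v - I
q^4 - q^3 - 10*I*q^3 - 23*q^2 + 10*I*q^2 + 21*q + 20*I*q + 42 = (q - 2)*(q + 1)*(q - 7*I)*(q - 3*I)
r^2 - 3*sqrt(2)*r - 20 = (r - 5*sqrt(2))*(r + 2*sqrt(2))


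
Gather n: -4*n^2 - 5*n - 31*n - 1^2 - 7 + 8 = -4*n^2 - 36*n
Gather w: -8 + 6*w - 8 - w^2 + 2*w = -w^2 + 8*w - 16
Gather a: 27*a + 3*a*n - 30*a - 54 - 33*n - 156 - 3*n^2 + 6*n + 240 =a*(3*n - 3) - 3*n^2 - 27*n + 30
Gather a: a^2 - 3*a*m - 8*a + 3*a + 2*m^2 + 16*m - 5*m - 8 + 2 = a^2 + a*(-3*m - 5) + 2*m^2 + 11*m - 6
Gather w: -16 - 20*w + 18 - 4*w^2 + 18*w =-4*w^2 - 2*w + 2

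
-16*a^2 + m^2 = (-4*a + m)*(4*a + m)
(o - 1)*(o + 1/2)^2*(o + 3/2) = o^4 + 3*o^3/2 - 3*o^2/4 - 11*o/8 - 3/8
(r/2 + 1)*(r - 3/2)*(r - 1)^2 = r^4/2 - 3*r^3/4 - 3*r^2/2 + 13*r/4 - 3/2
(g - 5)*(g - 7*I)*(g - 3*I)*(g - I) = g^4 - 5*g^3 - 11*I*g^3 - 31*g^2 + 55*I*g^2 + 155*g + 21*I*g - 105*I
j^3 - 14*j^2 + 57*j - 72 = (j - 8)*(j - 3)^2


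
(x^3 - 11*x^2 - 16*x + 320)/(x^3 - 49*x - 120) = (x - 8)/(x + 3)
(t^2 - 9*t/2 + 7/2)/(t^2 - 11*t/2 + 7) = (t - 1)/(t - 2)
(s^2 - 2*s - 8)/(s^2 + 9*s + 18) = (s^2 - 2*s - 8)/(s^2 + 9*s + 18)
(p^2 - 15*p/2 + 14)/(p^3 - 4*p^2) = (p - 7/2)/p^2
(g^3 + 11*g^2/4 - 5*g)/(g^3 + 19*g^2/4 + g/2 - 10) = g/(g + 2)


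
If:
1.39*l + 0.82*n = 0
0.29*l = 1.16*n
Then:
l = 0.00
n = 0.00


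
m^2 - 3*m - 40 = (m - 8)*(m + 5)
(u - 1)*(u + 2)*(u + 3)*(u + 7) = u^4 + 11*u^3 + 29*u^2 + u - 42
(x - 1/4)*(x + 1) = x^2 + 3*x/4 - 1/4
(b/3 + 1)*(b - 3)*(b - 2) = b^3/3 - 2*b^2/3 - 3*b + 6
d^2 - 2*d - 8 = (d - 4)*(d + 2)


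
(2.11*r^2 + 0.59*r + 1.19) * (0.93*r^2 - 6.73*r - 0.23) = 1.9623*r^4 - 13.6516*r^3 - 3.3493*r^2 - 8.1444*r - 0.2737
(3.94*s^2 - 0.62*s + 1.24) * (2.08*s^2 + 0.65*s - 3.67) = 8.1952*s^4 + 1.2714*s^3 - 12.2836*s^2 + 3.0814*s - 4.5508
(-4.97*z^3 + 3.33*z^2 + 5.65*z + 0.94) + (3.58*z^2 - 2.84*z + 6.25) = -4.97*z^3 + 6.91*z^2 + 2.81*z + 7.19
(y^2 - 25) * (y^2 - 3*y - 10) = y^4 - 3*y^3 - 35*y^2 + 75*y + 250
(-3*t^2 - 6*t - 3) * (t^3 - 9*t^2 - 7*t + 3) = -3*t^5 + 21*t^4 + 72*t^3 + 60*t^2 + 3*t - 9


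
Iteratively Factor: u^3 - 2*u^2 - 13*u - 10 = (u - 5)*(u^2 + 3*u + 2) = (u - 5)*(u + 1)*(u + 2)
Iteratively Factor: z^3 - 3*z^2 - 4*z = (z + 1)*(z^2 - 4*z) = (z - 4)*(z + 1)*(z)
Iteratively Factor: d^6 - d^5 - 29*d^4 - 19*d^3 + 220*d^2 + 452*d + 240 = (d + 2)*(d^5 - 3*d^4 - 23*d^3 + 27*d^2 + 166*d + 120) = (d - 5)*(d + 2)*(d^4 + 2*d^3 - 13*d^2 - 38*d - 24) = (d - 5)*(d + 1)*(d + 2)*(d^3 + d^2 - 14*d - 24) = (d - 5)*(d + 1)*(d + 2)^2*(d^2 - d - 12) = (d - 5)*(d + 1)*(d + 2)^2*(d + 3)*(d - 4)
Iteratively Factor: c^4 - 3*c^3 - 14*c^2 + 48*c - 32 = (c - 4)*(c^3 + c^2 - 10*c + 8) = (c - 4)*(c - 1)*(c^2 + 2*c - 8) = (c - 4)*(c - 2)*(c - 1)*(c + 4)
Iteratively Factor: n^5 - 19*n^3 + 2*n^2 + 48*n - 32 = (n - 1)*(n^4 + n^3 - 18*n^2 - 16*n + 32) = (n - 1)^2*(n^3 + 2*n^2 - 16*n - 32) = (n - 4)*(n - 1)^2*(n^2 + 6*n + 8) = (n - 4)*(n - 1)^2*(n + 2)*(n + 4)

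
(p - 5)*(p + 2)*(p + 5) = p^3 + 2*p^2 - 25*p - 50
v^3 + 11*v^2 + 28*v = v*(v + 4)*(v + 7)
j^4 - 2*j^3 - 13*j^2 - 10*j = j*(j - 5)*(j + 1)*(j + 2)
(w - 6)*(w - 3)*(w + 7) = w^3 - 2*w^2 - 45*w + 126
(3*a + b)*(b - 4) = 3*a*b - 12*a + b^2 - 4*b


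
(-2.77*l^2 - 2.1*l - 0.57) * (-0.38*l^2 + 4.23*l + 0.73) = 1.0526*l^4 - 10.9191*l^3 - 10.6885*l^2 - 3.9441*l - 0.4161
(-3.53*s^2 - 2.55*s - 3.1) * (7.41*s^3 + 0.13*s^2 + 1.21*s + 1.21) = -26.1573*s^5 - 19.3544*s^4 - 27.5738*s^3 - 7.7598*s^2 - 6.8365*s - 3.751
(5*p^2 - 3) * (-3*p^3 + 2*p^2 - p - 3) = -15*p^5 + 10*p^4 + 4*p^3 - 21*p^2 + 3*p + 9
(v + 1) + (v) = 2*v + 1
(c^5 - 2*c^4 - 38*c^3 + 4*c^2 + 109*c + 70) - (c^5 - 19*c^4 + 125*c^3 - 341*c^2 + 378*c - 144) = 17*c^4 - 163*c^3 + 345*c^2 - 269*c + 214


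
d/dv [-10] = 0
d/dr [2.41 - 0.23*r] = -0.230000000000000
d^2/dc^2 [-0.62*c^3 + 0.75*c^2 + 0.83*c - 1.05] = 1.5 - 3.72*c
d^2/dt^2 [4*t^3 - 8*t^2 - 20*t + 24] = 24*t - 16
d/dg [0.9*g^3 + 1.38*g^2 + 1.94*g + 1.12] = 2.7*g^2 + 2.76*g + 1.94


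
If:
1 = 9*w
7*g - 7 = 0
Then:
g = 1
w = 1/9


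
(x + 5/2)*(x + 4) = x^2 + 13*x/2 + 10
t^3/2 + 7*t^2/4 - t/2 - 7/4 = (t/2 + 1/2)*(t - 1)*(t + 7/2)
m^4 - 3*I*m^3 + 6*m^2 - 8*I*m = m*(m - 4*I)*(m - I)*(m + 2*I)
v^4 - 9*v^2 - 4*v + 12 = (v - 3)*(v - 1)*(v + 2)^2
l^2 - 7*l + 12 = (l - 4)*(l - 3)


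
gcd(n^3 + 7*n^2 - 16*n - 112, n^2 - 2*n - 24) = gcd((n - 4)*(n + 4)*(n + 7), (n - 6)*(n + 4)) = n + 4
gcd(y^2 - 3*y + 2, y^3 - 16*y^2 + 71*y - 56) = y - 1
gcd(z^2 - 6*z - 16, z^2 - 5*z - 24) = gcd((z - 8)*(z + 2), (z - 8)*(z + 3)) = z - 8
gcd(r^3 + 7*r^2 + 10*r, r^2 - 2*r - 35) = r + 5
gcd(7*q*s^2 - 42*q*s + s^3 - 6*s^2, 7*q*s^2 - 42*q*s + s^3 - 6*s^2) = 7*q*s^2 - 42*q*s + s^3 - 6*s^2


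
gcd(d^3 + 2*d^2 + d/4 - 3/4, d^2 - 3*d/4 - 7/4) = d + 1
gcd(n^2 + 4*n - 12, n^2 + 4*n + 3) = 1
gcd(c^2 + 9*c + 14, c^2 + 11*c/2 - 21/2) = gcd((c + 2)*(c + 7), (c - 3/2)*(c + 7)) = c + 7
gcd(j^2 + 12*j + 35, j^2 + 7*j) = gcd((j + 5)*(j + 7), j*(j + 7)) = j + 7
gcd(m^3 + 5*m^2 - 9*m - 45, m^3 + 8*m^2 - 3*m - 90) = m^2 + 2*m - 15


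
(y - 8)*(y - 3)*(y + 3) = y^3 - 8*y^2 - 9*y + 72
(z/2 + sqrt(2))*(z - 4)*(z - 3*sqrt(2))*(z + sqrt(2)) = z^4/2 - 2*z^3 - 7*z^2 - 6*sqrt(2)*z + 28*z + 24*sqrt(2)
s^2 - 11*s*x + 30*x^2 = (s - 6*x)*(s - 5*x)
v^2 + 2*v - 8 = (v - 2)*(v + 4)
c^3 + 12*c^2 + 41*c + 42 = (c + 2)*(c + 3)*(c + 7)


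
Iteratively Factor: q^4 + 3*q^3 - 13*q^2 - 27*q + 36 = (q - 3)*(q^3 + 6*q^2 + 5*q - 12) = (q - 3)*(q + 4)*(q^2 + 2*q - 3) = (q - 3)*(q + 3)*(q + 4)*(q - 1)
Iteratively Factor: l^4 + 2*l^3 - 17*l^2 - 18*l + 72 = (l + 4)*(l^3 - 2*l^2 - 9*l + 18) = (l + 3)*(l + 4)*(l^2 - 5*l + 6) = (l - 2)*(l + 3)*(l + 4)*(l - 3)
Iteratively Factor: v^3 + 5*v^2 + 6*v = (v)*(v^2 + 5*v + 6) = v*(v + 3)*(v + 2)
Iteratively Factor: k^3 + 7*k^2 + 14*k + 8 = (k + 2)*(k^2 + 5*k + 4) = (k + 1)*(k + 2)*(k + 4)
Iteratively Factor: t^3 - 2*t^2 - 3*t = (t - 3)*(t^2 + t) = t*(t - 3)*(t + 1)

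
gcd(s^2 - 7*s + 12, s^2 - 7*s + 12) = s^2 - 7*s + 12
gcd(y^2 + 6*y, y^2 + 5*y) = y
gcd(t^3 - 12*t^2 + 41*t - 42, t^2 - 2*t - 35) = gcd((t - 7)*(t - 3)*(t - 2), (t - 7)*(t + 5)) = t - 7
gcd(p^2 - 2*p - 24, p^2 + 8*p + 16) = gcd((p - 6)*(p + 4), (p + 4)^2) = p + 4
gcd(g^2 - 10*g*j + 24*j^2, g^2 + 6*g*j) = 1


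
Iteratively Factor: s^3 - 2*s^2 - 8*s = (s + 2)*(s^2 - 4*s) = s*(s + 2)*(s - 4)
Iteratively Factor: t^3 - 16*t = (t)*(t^2 - 16) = t*(t + 4)*(t - 4)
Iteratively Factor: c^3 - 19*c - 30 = (c - 5)*(c^2 + 5*c + 6) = (c - 5)*(c + 3)*(c + 2)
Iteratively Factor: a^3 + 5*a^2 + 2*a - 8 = (a + 2)*(a^2 + 3*a - 4) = (a + 2)*(a + 4)*(a - 1)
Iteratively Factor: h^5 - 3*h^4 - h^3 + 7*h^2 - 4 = (h - 2)*(h^4 - h^3 - 3*h^2 + h + 2) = (h - 2)*(h + 1)*(h^3 - 2*h^2 - h + 2) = (h - 2)*(h + 1)^2*(h^2 - 3*h + 2) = (h - 2)*(h - 1)*(h + 1)^2*(h - 2)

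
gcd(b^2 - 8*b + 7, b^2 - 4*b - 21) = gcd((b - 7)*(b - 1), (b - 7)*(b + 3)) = b - 7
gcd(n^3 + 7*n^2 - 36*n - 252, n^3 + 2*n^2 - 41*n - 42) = n^2 + n - 42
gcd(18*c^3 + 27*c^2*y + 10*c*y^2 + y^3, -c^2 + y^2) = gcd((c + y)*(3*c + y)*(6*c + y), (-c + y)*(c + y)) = c + y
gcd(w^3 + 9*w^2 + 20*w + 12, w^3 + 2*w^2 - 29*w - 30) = w^2 + 7*w + 6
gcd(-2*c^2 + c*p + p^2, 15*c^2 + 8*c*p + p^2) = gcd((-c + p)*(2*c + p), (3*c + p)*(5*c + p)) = 1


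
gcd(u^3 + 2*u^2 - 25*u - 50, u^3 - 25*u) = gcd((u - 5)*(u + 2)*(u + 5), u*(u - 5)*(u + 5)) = u^2 - 25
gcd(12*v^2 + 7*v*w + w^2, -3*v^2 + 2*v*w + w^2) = 3*v + w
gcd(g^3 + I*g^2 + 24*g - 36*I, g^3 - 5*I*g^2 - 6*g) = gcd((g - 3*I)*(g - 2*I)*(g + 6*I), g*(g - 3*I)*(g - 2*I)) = g^2 - 5*I*g - 6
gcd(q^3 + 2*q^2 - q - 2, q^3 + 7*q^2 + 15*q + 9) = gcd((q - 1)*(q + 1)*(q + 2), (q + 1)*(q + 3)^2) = q + 1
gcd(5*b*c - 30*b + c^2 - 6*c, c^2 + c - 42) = c - 6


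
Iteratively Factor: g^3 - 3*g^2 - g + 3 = (g - 1)*(g^2 - 2*g - 3) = (g - 1)*(g + 1)*(g - 3)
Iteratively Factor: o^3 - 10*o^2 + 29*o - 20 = (o - 5)*(o^2 - 5*o + 4) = (o - 5)*(o - 4)*(o - 1)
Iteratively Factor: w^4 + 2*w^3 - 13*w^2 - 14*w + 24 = (w - 1)*(w^3 + 3*w^2 - 10*w - 24) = (w - 3)*(w - 1)*(w^2 + 6*w + 8) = (w - 3)*(w - 1)*(w + 4)*(w + 2)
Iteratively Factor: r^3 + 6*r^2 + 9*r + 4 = (r + 1)*(r^2 + 5*r + 4) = (r + 1)^2*(r + 4)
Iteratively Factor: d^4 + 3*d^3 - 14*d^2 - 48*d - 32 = (d + 2)*(d^3 + d^2 - 16*d - 16) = (d + 2)*(d + 4)*(d^2 - 3*d - 4) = (d - 4)*(d + 2)*(d + 4)*(d + 1)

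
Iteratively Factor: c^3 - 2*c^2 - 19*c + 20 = (c + 4)*(c^2 - 6*c + 5) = (c - 1)*(c + 4)*(c - 5)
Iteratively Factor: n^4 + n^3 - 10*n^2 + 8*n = (n - 1)*(n^3 + 2*n^2 - 8*n) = n*(n - 1)*(n^2 + 2*n - 8) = n*(n - 2)*(n - 1)*(n + 4)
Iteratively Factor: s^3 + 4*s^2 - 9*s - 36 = (s + 4)*(s^2 - 9) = (s + 3)*(s + 4)*(s - 3)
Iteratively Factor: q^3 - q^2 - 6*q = (q - 3)*(q^2 + 2*q) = q*(q - 3)*(q + 2)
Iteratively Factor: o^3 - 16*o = (o + 4)*(o^2 - 4*o) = (o - 4)*(o + 4)*(o)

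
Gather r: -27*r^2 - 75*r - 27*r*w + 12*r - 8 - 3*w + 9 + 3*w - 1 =-27*r^2 + r*(-27*w - 63)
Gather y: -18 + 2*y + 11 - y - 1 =y - 8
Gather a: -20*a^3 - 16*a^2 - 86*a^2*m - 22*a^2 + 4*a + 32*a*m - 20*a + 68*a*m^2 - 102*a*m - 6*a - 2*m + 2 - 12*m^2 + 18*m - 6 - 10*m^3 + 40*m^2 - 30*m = -20*a^3 + a^2*(-86*m - 38) + a*(68*m^2 - 70*m - 22) - 10*m^3 + 28*m^2 - 14*m - 4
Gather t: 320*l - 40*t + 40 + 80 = 320*l - 40*t + 120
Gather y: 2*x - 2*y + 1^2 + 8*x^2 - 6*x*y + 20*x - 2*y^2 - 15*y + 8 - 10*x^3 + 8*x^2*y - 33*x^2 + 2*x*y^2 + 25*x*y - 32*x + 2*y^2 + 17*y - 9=-10*x^3 - 25*x^2 + 2*x*y^2 - 10*x + y*(8*x^2 + 19*x)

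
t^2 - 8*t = t*(t - 8)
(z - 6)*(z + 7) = z^2 + z - 42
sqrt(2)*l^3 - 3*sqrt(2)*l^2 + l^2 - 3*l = l*(l - 3)*(sqrt(2)*l + 1)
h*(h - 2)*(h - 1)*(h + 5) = h^4 + 2*h^3 - 13*h^2 + 10*h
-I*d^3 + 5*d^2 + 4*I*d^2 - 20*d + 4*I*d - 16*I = (d - 4)*(d + 4*I)*(-I*d + 1)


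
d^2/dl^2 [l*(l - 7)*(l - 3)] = 6*l - 20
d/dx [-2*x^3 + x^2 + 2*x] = -6*x^2 + 2*x + 2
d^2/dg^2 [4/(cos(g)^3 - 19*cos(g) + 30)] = 4*(2*(3*cos(g)^2 - 19)^2*sin(g)^2 + (9*cos(g)^2 - 25)*(cos(g)^3 - 19*cos(g) + 30)*cos(g))/(cos(g)^3 - 19*cos(g) + 30)^3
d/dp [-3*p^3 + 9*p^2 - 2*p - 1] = -9*p^2 + 18*p - 2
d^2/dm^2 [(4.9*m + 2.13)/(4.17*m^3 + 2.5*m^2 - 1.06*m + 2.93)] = (511.23366*m^5 + 750.955284*m^4 + 459.85196*m^3 - 695.039436*m^2 - 405.369318*m + 4.01887600000001)/(72.511713*m^9 + 130.41675*m^8 + 22.890798*m^7 + 102.170431*m^6 + 177.452736*m^5 - 14.342616*m^4 + 59.619083*m^3 + 74.263194*m^2 - 27.299982*m + 25.153757)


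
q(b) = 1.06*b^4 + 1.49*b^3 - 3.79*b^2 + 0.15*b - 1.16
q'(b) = 4.24*b^3 + 4.47*b^2 - 7.58*b + 0.15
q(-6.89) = 1719.35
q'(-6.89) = -1122.25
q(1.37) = -0.50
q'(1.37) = 9.06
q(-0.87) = -4.53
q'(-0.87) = 7.34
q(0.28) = -1.38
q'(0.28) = -1.53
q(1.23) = -1.51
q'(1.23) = 5.48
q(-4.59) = 244.71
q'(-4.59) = -280.90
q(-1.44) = -9.13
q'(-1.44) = 7.67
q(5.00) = 753.59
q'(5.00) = 604.00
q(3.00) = 91.27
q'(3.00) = 132.12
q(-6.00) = 913.42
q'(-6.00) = -709.29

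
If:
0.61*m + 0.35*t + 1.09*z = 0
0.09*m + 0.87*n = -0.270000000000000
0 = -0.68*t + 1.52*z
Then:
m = -3.06943105110897*z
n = 0.317527350114721*z - 0.310344827586207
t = 2.23529411764706*z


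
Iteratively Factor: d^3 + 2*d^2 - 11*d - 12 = (d - 3)*(d^2 + 5*d + 4) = (d - 3)*(d + 4)*(d + 1)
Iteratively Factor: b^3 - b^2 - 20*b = (b + 4)*(b^2 - 5*b) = b*(b + 4)*(b - 5)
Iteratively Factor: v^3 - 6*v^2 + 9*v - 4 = (v - 4)*(v^2 - 2*v + 1) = (v - 4)*(v - 1)*(v - 1)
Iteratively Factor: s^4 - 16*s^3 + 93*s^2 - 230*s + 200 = (s - 2)*(s^3 - 14*s^2 + 65*s - 100) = (s - 4)*(s - 2)*(s^2 - 10*s + 25) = (s - 5)*(s - 4)*(s - 2)*(s - 5)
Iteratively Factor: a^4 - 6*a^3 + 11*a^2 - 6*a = (a)*(a^3 - 6*a^2 + 11*a - 6) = a*(a - 2)*(a^2 - 4*a + 3) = a*(a - 3)*(a - 2)*(a - 1)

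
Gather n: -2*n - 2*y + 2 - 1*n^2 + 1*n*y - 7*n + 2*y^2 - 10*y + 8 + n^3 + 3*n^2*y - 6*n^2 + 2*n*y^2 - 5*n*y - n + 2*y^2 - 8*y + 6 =n^3 + n^2*(3*y - 7) + n*(2*y^2 - 4*y - 10) + 4*y^2 - 20*y + 16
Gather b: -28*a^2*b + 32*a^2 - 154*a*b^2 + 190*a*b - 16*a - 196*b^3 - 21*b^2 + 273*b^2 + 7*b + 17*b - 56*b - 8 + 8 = 32*a^2 - 16*a - 196*b^3 + b^2*(252 - 154*a) + b*(-28*a^2 + 190*a - 32)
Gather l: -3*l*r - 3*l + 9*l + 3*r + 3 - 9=l*(6 - 3*r) + 3*r - 6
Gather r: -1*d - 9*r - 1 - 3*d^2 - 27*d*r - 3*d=-3*d^2 - 4*d + r*(-27*d - 9) - 1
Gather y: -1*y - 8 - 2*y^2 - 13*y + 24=-2*y^2 - 14*y + 16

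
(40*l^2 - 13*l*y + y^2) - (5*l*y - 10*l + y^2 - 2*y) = 40*l^2 - 18*l*y + 10*l + 2*y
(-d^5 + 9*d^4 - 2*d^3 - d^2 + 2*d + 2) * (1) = -d^5 + 9*d^4 - 2*d^3 - d^2 + 2*d + 2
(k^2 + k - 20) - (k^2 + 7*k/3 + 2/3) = -4*k/3 - 62/3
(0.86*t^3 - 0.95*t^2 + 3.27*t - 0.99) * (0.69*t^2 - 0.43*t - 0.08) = 0.5934*t^5 - 1.0253*t^4 + 2.596*t^3 - 2.0132*t^2 + 0.1641*t + 0.0792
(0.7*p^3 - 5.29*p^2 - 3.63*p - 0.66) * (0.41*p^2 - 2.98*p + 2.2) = 0.287*p^5 - 4.2549*p^4 + 15.8159*p^3 - 1.0912*p^2 - 6.0192*p - 1.452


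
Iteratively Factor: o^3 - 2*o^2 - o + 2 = (o - 2)*(o^2 - 1) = (o - 2)*(o + 1)*(o - 1)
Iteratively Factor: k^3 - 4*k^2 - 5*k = (k + 1)*(k^2 - 5*k) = k*(k + 1)*(k - 5)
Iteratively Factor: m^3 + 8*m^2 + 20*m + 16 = (m + 4)*(m^2 + 4*m + 4) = (m + 2)*(m + 4)*(m + 2)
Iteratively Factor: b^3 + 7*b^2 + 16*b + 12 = (b + 2)*(b^2 + 5*b + 6) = (b + 2)^2*(b + 3)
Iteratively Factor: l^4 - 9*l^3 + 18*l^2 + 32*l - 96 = (l - 3)*(l^3 - 6*l^2 + 32) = (l - 4)*(l - 3)*(l^2 - 2*l - 8) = (l - 4)^2*(l - 3)*(l + 2)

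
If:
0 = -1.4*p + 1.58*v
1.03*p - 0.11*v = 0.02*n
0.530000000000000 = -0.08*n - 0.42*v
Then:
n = -6.02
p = -0.13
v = -0.11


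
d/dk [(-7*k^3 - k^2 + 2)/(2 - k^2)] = 7*k^2*(k^2 - 6)/(k^4 - 4*k^2 + 4)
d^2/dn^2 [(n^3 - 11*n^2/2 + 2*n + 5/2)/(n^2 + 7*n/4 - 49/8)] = 72*(296*n^3 - 1788*n^2 + 2310*n - 2303)/(512*n^6 + 2688*n^5 - 4704*n^4 - 30184*n^3 + 28812*n^2 + 100842*n - 117649)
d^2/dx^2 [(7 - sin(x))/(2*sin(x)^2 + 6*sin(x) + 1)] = (4*sin(x)^5 - 124*sin(x)^4 - 272*sin(x)^3 - 34*sin(x)^2 + 559*sin(x) + 488)/(6*sin(x) - cos(2*x) + 2)^3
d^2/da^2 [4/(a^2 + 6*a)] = 8*(-a*(a + 6) + 4*(a + 3)^2)/(a^3*(a + 6)^3)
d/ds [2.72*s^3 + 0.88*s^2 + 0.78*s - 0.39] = 8.16*s^2 + 1.76*s + 0.78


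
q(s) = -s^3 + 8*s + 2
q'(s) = 8 - 3*s^2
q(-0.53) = -2.09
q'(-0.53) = 7.16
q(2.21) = 8.89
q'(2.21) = -6.65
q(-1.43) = -6.52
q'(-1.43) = 1.87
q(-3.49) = 16.59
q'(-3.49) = -28.54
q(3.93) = -27.26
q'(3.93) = -38.33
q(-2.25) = -4.61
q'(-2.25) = -7.19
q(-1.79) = -6.58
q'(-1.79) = -1.61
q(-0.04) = 1.68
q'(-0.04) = 8.00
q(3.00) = -1.00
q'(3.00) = -19.00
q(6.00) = -166.00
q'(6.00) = -100.00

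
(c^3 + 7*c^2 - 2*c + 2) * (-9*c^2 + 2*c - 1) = -9*c^5 - 61*c^4 + 31*c^3 - 29*c^2 + 6*c - 2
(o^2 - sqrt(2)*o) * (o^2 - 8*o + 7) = o^4 - 8*o^3 - sqrt(2)*o^3 + 7*o^2 + 8*sqrt(2)*o^2 - 7*sqrt(2)*o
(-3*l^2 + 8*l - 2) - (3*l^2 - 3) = -6*l^2 + 8*l + 1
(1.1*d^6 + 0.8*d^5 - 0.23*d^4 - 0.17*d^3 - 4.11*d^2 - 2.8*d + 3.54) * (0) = 0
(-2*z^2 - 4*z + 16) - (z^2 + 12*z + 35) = -3*z^2 - 16*z - 19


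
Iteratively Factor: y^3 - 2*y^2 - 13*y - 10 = (y - 5)*(y^2 + 3*y + 2) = (y - 5)*(y + 1)*(y + 2)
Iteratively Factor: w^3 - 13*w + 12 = (w - 1)*(w^2 + w - 12) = (w - 1)*(w + 4)*(w - 3)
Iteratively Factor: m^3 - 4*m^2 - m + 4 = (m - 4)*(m^2 - 1) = (m - 4)*(m - 1)*(m + 1)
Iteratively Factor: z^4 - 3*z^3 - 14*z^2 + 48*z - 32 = (z - 4)*(z^3 + z^2 - 10*z + 8) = (z - 4)*(z + 4)*(z^2 - 3*z + 2) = (z - 4)*(z - 1)*(z + 4)*(z - 2)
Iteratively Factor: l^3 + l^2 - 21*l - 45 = (l + 3)*(l^2 - 2*l - 15) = (l - 5)*(l + 3)*(l + 3)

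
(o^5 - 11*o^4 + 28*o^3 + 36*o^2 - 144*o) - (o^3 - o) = o^5 - 11*o^4 + 27*o^3 + 36*o^2 - 143*o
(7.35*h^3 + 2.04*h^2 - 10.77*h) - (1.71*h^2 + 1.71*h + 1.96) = 7.35*h^3 + 0.33*h^2 - 12.48*h - 1.96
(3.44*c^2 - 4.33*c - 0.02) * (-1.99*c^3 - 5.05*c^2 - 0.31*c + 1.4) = -6.8456*c^5 - 8.7553*c^4 + 20.8399*c^3 + 6.2593*c^2 - 6.0558*c - 0.028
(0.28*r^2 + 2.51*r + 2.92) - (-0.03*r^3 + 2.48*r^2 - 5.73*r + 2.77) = 0.03*r^3 - 2.2*r^2 + 8.24*r + 0.15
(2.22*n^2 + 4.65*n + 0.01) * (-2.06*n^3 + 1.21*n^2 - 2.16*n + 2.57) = -4.5732*n^5 - 6.8928*n^4 + 0.8107*n^3 - 4.3265*n^2 + 11.9289*n + 0.0257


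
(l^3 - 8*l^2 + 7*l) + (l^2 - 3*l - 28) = l^3 - 7*l^2 + 4*l - 28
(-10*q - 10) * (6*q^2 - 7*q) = -60*q^3 + 10*q^2 + 70*q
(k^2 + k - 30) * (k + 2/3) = k^3 + 5*k^2/3 - 88*k/3 - 20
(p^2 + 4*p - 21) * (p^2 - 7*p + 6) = p^4 - 3*p^3 - 43*p^2 + 171*p - 126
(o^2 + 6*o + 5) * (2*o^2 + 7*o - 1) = 2*o^4 + 19*o^3 + 51*o^2 + 29*o - 5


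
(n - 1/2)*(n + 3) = n^2 + 5*n/2 - 3/2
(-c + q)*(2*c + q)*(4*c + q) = -8*c^3 + 2*c^2*q + 5*c*q^2 + q^3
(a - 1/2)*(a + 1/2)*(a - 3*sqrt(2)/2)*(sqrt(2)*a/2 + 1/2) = sqrt(2)*a^4/2 - a^3 - 7*sqrt(2)*a^2/8 + a/4 + 3*sqrt(2)/16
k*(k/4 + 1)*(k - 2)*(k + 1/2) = k^4/4 + 5*k^3/8 - 7*k^2/4 - k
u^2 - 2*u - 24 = (u - 6)*(u + 4)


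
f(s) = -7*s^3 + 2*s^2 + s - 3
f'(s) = -21*s^2 + 4*s + 1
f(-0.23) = -3.04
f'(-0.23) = -1.03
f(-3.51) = 320.84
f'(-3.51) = -271.76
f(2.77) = -133.66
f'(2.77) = -149.05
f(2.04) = -52.06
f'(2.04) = -78.23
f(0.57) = -3.08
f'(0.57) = -3.54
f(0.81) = -4.60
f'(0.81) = -9.54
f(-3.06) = 213.24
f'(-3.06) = -207.88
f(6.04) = -1466.44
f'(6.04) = -740.95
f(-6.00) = 1575.00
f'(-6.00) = -779.00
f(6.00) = -1437.00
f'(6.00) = -731.00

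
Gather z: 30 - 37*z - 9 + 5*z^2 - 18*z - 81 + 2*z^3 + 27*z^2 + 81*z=2*z^3 + 32*z^2 + 26*z - 60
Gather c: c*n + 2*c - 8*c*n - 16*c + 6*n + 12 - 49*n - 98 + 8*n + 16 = c*(-7*n - 14) - 35*n - 70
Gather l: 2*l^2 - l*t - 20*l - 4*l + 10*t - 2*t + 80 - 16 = 2*l^2 + l*(-t - 24) + 8*t + 64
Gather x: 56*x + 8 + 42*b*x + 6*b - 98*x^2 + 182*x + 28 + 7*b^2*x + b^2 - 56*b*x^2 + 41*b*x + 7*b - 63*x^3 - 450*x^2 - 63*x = b^2 + 13*b - 63*x^3 + x^2*(-56*b - 548) + x*(7*b^2 + 83*b + 175) + 36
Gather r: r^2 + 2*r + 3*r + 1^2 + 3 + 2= r^2 + 5*r + 6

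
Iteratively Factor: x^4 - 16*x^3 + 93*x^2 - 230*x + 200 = (x - 5)*(x^3 - 11*x^2 + 38*x - 40) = (x - 5)^2*(x^2 - 6*x + 8) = (x - 5)^2*(x - 2)*(x - 4)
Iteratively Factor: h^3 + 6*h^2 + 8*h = (h)*(h^2 + 6*h + 8) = h*(h + 4)*(h + 2)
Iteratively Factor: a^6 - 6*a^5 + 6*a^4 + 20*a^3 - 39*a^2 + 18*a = (a - 1)*(a^5 - 5*a^4 + a^3 + 21*a^2 - 18*a) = (a - 3)*(a - 1)*(a^4 - 2*a^3 - 5*a^2 + 6*a) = (a - 3)*(a - 1)^2*(a^3 - a^2 - 6*a) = (a - 3)*(a - 1)^2*(a + 2)*(a^2 - 3*a) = (a - 3)^2*(a - 1)^2*(a + 2)*(a)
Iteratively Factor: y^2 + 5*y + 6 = (y + 3)*(y + 2)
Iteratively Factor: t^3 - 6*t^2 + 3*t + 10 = (t + 1)*(t^2 - 7*t + 10) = (t - 5)*(t + 1)*(t - 2)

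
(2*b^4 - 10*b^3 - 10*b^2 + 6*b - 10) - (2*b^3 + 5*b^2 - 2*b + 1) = 2*b^4 - 12*b^3 - 15*b^2 + 8*b - 11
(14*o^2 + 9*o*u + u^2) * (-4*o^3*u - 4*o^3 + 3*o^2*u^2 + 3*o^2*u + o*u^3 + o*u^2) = -56*o^5*u - 56*o^5 + 6*o^4*u^2 + 6*o^4*u + 37*o^3*u^3 + 37*o^3*u^2 + 12*o^2*u^4 + 12*o^2*u^3 + o*u^5 + o*u^4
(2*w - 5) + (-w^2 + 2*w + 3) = -w^2 + 4*w - 2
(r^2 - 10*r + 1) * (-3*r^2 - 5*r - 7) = -3*r^4 + 25*r^3 + 40*r^2 + 65*r - 7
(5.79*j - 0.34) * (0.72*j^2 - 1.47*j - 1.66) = 4.1688*j^3 - 8.7561*j^2 - 9.1116*j + 0.5644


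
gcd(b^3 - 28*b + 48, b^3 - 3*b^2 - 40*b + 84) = b^2 + 4*b - 12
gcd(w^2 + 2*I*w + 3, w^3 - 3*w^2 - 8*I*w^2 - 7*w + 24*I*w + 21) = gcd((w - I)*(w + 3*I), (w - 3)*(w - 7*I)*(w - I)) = w - I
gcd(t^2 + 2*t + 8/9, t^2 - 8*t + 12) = 1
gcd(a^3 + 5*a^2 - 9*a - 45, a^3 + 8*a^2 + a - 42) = a + 3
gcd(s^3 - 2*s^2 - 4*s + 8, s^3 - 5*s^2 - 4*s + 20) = s^2 - 4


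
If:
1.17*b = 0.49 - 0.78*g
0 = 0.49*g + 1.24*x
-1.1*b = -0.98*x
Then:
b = -0.47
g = 1.33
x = -0.53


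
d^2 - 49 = (d - 7)*(d + 7)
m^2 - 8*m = m*(m - 8)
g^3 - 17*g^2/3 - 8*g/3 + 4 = (g - 6)*(g - 2/3)*(g + 1)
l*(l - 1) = l^2 - l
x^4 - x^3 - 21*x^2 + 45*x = x*(x - 3)^2*(x + 5)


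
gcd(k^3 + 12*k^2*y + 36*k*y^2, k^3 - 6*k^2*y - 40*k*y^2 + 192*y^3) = k + 6*y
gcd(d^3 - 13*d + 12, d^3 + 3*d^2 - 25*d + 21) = d^2 - 4*d + 3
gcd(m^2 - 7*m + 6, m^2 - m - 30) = m - 6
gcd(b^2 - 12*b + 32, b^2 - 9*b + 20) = b - 4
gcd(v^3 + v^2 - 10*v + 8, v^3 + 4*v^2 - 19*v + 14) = v^2 - 3*v + 2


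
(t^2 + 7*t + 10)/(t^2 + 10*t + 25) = (t + 2)/(t + 5)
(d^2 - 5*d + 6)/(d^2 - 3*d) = (d - 2)/d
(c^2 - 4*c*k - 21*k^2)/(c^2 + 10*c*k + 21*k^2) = (c - 7*k)/(c + 7*k)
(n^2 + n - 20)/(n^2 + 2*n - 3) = (n^2 + n - 20)/(n^2 + 2*n - 3)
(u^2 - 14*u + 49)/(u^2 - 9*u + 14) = (u - 7)/(u - 2)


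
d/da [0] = 0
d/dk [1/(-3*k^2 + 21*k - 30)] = (2*k - 7)/(3*(k^2 - 7*k + 10)^2)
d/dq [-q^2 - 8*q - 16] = -2*q - 8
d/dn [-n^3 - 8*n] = -3*n^2 - 8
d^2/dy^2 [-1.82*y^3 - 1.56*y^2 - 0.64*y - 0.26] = -10.92*y - 3.12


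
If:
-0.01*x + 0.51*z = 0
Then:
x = 51.0*z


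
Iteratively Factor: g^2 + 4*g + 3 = (g + 1)*(g + 3)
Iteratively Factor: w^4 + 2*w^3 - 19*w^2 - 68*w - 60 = (w + 2)*(w^3 - 19*w - 30) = (w - 5)*(w + 2)*(w^2 + 5*w + 6) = (w - 5)*(w + 2)^2*(w + 3)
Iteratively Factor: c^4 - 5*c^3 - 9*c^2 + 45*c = (c + 3)*(c^3 - 8*c^2 + 15*c) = c*(c + 3)*(c^2 - 8*c + 15) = c*(c - 5)*(c + 3)*(c - 3)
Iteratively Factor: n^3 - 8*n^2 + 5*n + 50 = (n - 5)*(n^2 - 3*n - 10) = (n - 5)^2*(n + 2)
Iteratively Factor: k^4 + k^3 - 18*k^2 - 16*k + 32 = (k + 4)*(k^3 - 3*k^2 - 6*k + 8) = (k - 4)*(k + 4)*(k^2 + k - 2) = (k - 4)*(k + 2)*(k + 4)*(k - 1)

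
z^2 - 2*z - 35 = (z - 7)*(z + 5)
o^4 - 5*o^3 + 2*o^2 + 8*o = o*(o - 4)*(o - 2)*(o + 1)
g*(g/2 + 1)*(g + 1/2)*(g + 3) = g^4/2 + 11*g^3/4 + 17*g^2/4 + 3*g/2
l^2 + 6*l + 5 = (l + 1)*(l + 5)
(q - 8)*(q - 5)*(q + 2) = q^3 - 11*q^2 + 14*q + 80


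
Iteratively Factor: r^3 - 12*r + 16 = (r - 2)*(r^2 + 2*r - 8) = (r - 2)^2*(r + 4)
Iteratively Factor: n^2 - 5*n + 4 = (n - 4)*(n - 1)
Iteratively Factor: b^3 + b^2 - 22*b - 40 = (b + 2)*(b^2 - b - 20) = (b + 2)*(b + 4)*(b - 5)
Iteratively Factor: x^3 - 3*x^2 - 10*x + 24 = (x - 2)*(x^2 - x - 12) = (x - 2)*(x + 3)*(x - 4)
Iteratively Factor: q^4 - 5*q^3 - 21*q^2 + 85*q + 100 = (q - 5)*(q^3 - 21*q - 20) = (q - 5)*(q + 4)*(q^2 - 4*q - 5) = (q - 5)^2*(q + 4)*(q + 1)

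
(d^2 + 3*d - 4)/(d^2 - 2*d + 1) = (d + 4)/(d - 1)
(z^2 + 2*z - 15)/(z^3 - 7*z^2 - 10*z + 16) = (z^2 + 2*z - 15)/(z^3 - 7*z^2 - 10*z + 16)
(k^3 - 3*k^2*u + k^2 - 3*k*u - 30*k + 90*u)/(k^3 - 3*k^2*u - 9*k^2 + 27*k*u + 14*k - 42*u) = (k^2 + k - 30)/(k^2 - 9*k + 14)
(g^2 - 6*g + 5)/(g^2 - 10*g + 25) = (g - 1)/(g - 5)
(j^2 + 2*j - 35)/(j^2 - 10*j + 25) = (j + 7)/(j - 5)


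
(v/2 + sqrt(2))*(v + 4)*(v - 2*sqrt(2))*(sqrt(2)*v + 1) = sqrt(2)*v^4/2 + v^3/2 + 2*sqrt(2)*v^3 - 4*sqrt(2)*v^2 + 2*v^2 - 16*sqrt(2)*v - 4*v - 16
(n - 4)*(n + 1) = n^2 - 3*n - 4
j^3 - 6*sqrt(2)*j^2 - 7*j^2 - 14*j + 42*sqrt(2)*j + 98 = (j - 7)*(j - 7*sqrt(2))*(j + sqrt(2))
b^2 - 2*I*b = b*(b - 2*I)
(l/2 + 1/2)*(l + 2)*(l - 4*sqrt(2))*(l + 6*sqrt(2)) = l^4/2 + sqrt(2)*l^3 + 3*l^3/2 - 23*l^2 + 3*sqrt(2)*l^2 - 72*l + 2*sqrt(2)*l - 48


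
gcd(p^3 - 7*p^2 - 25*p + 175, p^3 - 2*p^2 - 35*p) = p^2 - 2*p - 35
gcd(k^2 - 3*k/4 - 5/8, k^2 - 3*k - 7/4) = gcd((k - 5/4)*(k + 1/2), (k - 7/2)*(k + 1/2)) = k + 1/2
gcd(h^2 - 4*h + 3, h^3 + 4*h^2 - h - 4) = h - 1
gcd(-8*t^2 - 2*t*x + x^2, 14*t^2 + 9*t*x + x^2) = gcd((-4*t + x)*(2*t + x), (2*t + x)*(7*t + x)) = 2*t + x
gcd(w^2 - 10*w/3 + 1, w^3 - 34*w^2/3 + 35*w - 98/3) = 1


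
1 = 1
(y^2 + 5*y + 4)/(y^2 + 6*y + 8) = (y + 1)/(y + 2)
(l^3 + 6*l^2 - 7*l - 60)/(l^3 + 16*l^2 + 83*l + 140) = (l - 3)/(l + 7)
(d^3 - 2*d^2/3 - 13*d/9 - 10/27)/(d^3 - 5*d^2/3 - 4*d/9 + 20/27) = (3*d + 1)/(3*d - 2)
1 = 1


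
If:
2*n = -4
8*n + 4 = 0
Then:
No Solution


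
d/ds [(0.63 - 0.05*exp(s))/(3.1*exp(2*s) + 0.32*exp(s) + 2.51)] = (0.155*exp(2*s) - 3.906*exp(s) - 0.3271)*exp(s)/(9.61*exp(4*s) + 1.984*exp(3*s) + 15.6644*exp(2*s) + 1.6064*exp(s) + 6.3001)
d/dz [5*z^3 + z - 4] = 15*z^2 + 1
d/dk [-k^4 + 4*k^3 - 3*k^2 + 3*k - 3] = -4*k^3 + 12*k^2 - 6*k + 3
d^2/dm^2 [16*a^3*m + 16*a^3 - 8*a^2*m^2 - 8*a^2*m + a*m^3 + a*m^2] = 2*a*(-8*a + 3*m + 1)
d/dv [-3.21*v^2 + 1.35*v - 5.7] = 1.35 - 6.42*v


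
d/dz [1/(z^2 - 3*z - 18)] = (3 - 2*z)/(-z^2 + 3*z + 18)^2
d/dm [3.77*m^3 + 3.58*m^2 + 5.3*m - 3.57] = 11.31*m^2 + 7.16*m + 5.3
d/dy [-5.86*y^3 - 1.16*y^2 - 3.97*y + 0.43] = -17.58*y^2 - 2.32*y - 3.97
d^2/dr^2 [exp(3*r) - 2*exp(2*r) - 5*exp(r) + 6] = (9*exp(2*r) - 8*exp(r) - 5)*exp(r)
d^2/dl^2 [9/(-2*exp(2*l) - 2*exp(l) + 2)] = 9*(-2*(2*exp(l) + 1)^2*exp(l) + (4*exp(l) + 1)*(exp(2*l) + exp(l) - 1))*exp(l)/(2*(exp(2*l) + exp(l) - 1)^3)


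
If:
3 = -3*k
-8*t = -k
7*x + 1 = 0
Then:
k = -1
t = -1/8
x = -1/7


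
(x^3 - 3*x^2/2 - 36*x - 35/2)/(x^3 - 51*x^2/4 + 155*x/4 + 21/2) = 2*(2*x^2 + 11*x + 5)/(4*x^2 - 23*x - 6)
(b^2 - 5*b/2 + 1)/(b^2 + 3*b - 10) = (b - 1/2)/(b + 5)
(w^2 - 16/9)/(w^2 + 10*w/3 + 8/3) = (w - 4/3)/(w + 2)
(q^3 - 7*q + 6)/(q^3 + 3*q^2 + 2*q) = (q^3 - 7*q + 6)/(q*(q^2 + 3*q + 2))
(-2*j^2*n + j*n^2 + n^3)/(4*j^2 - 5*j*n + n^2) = n*(-2*j - n)/(4*j - n)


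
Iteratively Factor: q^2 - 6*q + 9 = (q - 3)*(q - 3)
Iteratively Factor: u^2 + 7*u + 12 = (u + 3)*(u + 4)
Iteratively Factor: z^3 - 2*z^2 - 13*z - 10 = (z - 5)*(z^2 + 3*z + 2) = (z - 5)*(z + 2)*(z + 1)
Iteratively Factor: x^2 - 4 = (x + 2)*(x - 2)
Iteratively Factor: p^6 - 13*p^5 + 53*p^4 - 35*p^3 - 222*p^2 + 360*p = (p)*(p^5 - 13*p^4 + 53*p^3 - 35*p^2 - 222*p + 360) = p*(p - 3)*(p^4 - 10*p^3 + 23*p^2 + 34*p - 120) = p*(p - 4)*(p - 3)*(p^3 - 6*p^2 - p + 30) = p*(p - 5)*(p - 4)*(p - 3)*(p^2 - p - 6) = p*(p - 5)*(p - 4)*(p - 3)*(p + 2)*(p - 3)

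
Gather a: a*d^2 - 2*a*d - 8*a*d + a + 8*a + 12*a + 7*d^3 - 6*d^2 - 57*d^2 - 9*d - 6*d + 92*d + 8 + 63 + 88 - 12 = a*(d^2 - 10*d + 21) + 7*d^3 - 63*d^2 + 77*d + 147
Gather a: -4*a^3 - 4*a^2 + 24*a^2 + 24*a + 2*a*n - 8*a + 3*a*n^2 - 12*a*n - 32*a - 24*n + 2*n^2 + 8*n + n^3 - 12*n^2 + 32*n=-4*a^3 + 20*a^2 + a*(3*n^2 - 10*n - 16) + n^3 - 10*n^2 + 16*n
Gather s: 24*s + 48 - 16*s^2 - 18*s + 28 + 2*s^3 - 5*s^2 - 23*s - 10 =2*s^3 - 21*s^2 - 17*s + 66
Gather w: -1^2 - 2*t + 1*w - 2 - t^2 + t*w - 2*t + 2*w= -t^2 - 4*t + w*(t + 3) - 3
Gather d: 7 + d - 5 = d + 2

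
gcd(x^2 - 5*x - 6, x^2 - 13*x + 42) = x - 6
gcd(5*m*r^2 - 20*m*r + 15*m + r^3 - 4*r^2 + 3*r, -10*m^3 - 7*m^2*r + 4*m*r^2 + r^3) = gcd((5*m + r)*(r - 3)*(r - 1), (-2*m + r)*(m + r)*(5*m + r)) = 5*m + r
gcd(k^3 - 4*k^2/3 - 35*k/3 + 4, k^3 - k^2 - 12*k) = k^2 - k - 12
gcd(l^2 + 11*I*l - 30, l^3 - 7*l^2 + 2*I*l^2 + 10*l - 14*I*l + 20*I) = 1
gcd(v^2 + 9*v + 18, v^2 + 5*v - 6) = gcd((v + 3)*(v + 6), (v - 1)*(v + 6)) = v + 6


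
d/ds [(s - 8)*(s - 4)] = 2*s - 12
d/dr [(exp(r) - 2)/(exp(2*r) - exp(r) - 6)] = (-(exp(r) - 2)*(2*exp(r) - 1) + exp(2*r) - exp(r) - 6)*exp(r)/(-exp(2*r) + exp(r) + 6)^2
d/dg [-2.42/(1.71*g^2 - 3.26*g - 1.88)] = (8.2764*g - 7.8892)/(-1.71*g^2 + 3.26*g + 1.88)^2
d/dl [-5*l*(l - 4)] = 20 - 10*l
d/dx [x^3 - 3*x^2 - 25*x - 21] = 3*x^2 - 6*x - 25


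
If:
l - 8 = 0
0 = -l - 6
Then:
No Solution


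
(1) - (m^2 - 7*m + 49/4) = -m^2 + 7*m - 45/4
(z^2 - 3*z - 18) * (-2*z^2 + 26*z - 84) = -2*z^4 + 32*z^3 - 126*z^2 - 216*z + 1512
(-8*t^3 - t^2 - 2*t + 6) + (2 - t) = -8*t^3 - t^2 - 3*t + 8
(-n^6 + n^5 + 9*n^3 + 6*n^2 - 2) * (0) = 0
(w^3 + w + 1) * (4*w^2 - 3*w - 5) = 4*w^5 - 3*w^4 - w^3 + w^2 - 8*w - 5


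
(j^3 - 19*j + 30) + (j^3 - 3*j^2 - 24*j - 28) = 2*j^3 - 3*j^2 - 43*j + 2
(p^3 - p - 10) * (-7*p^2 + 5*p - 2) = -7*p^5 + 5*p^4 + 5*p^3 + 65*p^2 - 48*p + 20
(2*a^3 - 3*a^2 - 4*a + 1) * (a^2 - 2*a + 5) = 2*a^5 - 7*a^4 + 12*a^3 - 6*a^2 - 22*a + 5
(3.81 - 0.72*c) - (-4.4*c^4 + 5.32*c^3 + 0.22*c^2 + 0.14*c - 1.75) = 4.4*c^4 - 5.32*c^3 - 0.22*c^2 - 0.86*c + 5.56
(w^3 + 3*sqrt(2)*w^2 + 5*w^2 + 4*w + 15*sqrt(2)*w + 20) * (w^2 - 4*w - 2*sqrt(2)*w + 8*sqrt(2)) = w^5 + w^4 + sqrt(2)*w^4 - 28*w^3 + sqrt(2)*w^3 - 28*sqrt(2)*w^2 - 8*w^2 - 8*sqrt(2)*w + 160*w + 160*sqrt(2)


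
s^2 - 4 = (s - 2)*(s + 2)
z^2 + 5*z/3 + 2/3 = (z + 2/3)*(z + 1)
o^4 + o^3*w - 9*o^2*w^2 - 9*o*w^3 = o*(o - 3*w)*(o + w)*(o + 3*w)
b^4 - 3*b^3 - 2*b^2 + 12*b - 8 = (b - 2)^2*(b - 1)*(b + 2)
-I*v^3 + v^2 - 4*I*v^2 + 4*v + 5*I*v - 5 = (v + 5)*(v + I)*(-I*v + I)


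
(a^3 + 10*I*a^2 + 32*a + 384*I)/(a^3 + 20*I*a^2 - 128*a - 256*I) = (a - 6*I)/(a + 4*I)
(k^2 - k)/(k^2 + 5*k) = (k - 1)/(k + 5)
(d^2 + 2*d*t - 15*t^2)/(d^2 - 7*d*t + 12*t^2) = (-d - 5*t)/(-d + 4*t)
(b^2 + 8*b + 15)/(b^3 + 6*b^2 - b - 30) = 1/(b - 2)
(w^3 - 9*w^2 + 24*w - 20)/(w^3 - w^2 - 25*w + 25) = (w^2 - 4*w + 4)/(w^2 + 4*w - 5)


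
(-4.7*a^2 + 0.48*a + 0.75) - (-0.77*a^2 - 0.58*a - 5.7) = -3.93*a^2 + 1.06*a + 6.45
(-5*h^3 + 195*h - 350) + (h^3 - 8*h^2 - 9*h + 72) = -4*h^3 - 8*h^2 + 186*h - 278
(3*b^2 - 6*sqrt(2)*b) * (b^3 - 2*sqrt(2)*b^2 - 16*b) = 3*b^5 - 12*sqrt(2)*b^4 - 24*b^3 + 96*sqrt(2)*b^2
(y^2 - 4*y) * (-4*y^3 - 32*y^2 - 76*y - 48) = -4*y^5 - 16*y^4 + 52*y^3 + 256*y^2 + 192*y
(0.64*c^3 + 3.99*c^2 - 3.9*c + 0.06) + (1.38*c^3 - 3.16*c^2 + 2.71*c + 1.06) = 2.02*c^3 + 0.83*c^2 - 1.19*c + 1.12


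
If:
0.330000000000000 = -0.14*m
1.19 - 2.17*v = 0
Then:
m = -2.36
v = 0.55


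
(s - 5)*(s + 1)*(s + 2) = s^3 - 2*s^2 - 13*s - 10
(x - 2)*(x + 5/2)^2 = x^3 + 3*x^2 - 15*x/4 - 25/2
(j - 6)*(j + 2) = j^2 - 4*j - 12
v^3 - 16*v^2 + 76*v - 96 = (v - 8)*(v - 6)*(v - 2)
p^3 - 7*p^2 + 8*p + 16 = (p - 4)^2*(p + 1)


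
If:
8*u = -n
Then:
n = -8*u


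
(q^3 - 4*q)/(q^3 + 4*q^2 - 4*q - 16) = q/(q + 4)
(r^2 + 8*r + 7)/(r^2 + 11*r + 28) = (r + 1)/(r + 4)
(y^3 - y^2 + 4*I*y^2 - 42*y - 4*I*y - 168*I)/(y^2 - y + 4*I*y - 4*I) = (y^2 - y - 42)/(y - 1)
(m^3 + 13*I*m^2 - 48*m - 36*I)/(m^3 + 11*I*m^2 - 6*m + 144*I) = (m^2 + 7*I*m - 6)/(m^2 + 5*I*m + 24)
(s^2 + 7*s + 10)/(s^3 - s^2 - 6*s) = (s + 5)/(s*(s - 3))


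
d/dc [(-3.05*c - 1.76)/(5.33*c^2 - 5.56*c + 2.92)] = (16.2565*c^2 + 18.7616*c - 18.6916)/(28.4089*c^4 - 59.2696*c^3 + 62.0408*c^2 - 32.4704*c + 8.5264)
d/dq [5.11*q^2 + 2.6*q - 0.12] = 10.22*q + 2.6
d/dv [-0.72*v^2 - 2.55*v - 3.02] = -1.44*v - 2.55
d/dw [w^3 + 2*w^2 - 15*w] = 3*w^2 + 4*w - 15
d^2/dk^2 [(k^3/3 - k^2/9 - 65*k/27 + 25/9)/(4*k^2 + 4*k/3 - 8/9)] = (-1647*k^3 + 5967*k^2 + 891*k + 541)/(2*(729*k^6 + 729*k^5 - 243*k^4 - 297*k^3 + 54*k^2 + 36*k - 8))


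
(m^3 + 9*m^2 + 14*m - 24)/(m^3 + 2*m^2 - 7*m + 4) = (m + 6)/(m - 1)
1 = 1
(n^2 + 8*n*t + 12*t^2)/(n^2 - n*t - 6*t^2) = (-n - 6*t)/(-n + 3*t)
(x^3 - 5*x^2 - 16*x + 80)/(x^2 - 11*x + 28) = (x^2 - x - 20)/(x - 7)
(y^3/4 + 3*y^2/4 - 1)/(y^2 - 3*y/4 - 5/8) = 2*(-y^3 - 3*y^2 + 4)/(-8*y^2 + 6*y + 5)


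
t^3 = t^3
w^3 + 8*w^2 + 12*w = w*(w + 2)*(w + 6)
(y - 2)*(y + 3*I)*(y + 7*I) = y^3 - 2*y^2 + 10*I*y^2 - 21*y - 20*I*y + 42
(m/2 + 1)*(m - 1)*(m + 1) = m^3/2 + m^2 - m/2 - 1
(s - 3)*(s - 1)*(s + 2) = s^3 - 2*s^2 - 5*s + 6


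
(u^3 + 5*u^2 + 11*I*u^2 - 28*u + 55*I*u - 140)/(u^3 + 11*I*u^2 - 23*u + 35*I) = (u^2 + u*(5 + 4*I) + 20*I)/(u^2 + 4*I*u + 5)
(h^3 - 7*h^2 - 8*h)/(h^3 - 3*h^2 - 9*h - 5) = h*(h - 8)/(h^2 - 4*h - 5)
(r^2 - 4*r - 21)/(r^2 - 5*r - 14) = (r + 3)/(r + 2)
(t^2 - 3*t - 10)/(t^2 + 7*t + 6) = (t^2 - 3*t - 10)/(t^2 + 7*t + 6)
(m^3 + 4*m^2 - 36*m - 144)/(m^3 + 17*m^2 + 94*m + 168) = (m - 6)/(m + 7)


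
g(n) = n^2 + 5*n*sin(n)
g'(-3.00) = 8.14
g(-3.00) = 11.12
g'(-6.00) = -39.41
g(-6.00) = 27.62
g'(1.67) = 7.49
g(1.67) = 11.10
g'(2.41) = -0.81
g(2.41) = 13.86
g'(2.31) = 0.53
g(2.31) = 13.87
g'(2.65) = -4.02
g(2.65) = 13.28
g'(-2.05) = -3.81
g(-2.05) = 13.30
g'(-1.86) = -5.86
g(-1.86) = 12.37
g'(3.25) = -10.20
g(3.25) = 8.80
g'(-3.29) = 10.43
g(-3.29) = 8.39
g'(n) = 5*n*cos(n) + 2*n + 5*sin(n)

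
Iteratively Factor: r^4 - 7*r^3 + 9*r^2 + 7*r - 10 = (r - 5)*(r^3 - 2*r^2 - r + 2) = (r - 5)*(r + 1)*(r^2 - 3*r + 2) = (r - 5)*(r - 2)*(r + 1)*(r - 1)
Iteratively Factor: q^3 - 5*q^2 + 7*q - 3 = (q - 1)*(q^2 - 4*q + 3) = (q - 3)*(q - 1)*(q - 1)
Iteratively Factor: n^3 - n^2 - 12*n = (n + 3)*(n^2 - 4*n) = n*(n + 3)*(n - 4)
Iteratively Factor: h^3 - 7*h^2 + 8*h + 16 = (h - 4)*(h^2 - 3*h - 4) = (h - 4)*(h + 1)*(h - 4)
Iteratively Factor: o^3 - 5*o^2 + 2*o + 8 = (o - 2)*(o^2 - 3*o - 4) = (o - 2)*(o + 1)*(o - 4)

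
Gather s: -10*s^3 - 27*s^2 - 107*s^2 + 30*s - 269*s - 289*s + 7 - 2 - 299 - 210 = -10*s^3 - 134*s^2 - 528*s - 504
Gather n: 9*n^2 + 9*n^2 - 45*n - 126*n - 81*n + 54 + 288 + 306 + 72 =18*n^2 - 252*n + 720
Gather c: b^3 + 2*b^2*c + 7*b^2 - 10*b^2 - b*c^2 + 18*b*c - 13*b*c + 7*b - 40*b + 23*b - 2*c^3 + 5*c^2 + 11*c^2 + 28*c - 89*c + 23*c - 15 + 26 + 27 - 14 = b^3 - 3*b^2 - 10*b - 2*c^3 + c^2*(16 - b) + c*(2*b^2 + 5*b - 38) + 24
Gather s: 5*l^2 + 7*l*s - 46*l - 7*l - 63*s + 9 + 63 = 5*l^2 - 53*l + s*(7*l - 63) + 72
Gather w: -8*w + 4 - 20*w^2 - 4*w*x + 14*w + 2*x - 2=-20*w^2 + w*(6 - 4*x) + 2*x + 2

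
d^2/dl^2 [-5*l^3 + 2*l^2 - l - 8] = 4 - 30*l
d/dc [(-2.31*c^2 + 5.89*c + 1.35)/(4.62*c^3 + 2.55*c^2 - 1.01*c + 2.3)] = (10.6722*c^4 - 54.4236*c^3 - 31.3974*c^2 - 17.511*c + 14.9105)/(21.3444*c^6 + 23.562*c^5 - 2.8299*c^4 + 16.101*c^3 + 12.7501*c^2 - 4.646*c + 5.29)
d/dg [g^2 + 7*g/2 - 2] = 2*g + 7/2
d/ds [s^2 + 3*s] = 2*s + 3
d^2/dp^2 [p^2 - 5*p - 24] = 2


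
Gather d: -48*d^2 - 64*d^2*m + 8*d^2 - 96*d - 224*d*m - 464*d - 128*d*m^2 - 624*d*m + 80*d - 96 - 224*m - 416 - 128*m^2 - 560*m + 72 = d^2*(-64*m - 40) + d*(-128*m^2 - 848*m - 480) - 128*m^2 - 784*m - 440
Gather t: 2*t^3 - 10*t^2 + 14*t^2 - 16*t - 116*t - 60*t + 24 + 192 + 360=2*t^3 + 4*t^2 - 192*t + 576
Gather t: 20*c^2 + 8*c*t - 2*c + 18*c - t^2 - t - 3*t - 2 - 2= 20*c^2 + 16*c - t^2 + t*(8*c - 4) - 4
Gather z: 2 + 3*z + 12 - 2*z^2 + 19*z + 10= -2*z^2 + 22*z + 24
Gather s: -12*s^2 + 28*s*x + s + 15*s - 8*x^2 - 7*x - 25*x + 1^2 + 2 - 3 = -12*s^2 + s*(28*x + 16) - 8*x^2 - 32*x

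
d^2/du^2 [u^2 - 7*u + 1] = 2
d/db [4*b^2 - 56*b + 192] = 8*b - 56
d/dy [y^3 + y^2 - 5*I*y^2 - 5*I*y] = 3*y^2 + y*(2 - 10*I) - 5*I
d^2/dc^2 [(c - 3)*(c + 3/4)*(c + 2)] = 6*c - 1/2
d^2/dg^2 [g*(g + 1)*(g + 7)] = 6*g + 16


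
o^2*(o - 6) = o^3 - 6*o^2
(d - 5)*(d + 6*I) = d^2 - 5*d + 6*I*d - 30*I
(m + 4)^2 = m^2 + 8*m + 16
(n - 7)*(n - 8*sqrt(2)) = n^2 - 8*sqrt(2)*n - 7*n + 56*sqrt(2)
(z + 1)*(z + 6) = z^2 + 7*z + 6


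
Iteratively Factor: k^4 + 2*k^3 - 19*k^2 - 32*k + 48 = (k + 3)*(k^3 - k^2 - 16*k + 16) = (k - 1)*(k + 3)*(k^2 - 16) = (k - 4)*(k - 1)*(k + 3)*(k + 4)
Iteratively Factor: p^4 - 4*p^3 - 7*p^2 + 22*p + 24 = (p - 4)*(p^3 - 7*p - 6) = (p - 4)*(p + 1)*(p^2 - p - 6) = (p - 4)*(p - 3)*(p + 1)*(p + 2)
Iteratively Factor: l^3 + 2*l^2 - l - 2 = (l - 1)*(l^2 + 3*l + 2) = (l - 1)*(l + 2)*(l + 1)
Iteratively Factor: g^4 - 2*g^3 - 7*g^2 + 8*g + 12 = (g + 1)*(g^3 - 3*g^2 - 4*g + 12) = (g + 1)*(g + 2)*(g^2 - 5*g + 6) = (g - 3)*(g + 1)*(g + 2)*(g - 2)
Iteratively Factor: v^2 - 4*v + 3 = (v - 1)*(v - 3)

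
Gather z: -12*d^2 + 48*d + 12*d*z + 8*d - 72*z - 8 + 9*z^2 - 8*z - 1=-12*d^2 + 56*d + 9*z^2 + z*(12*d - 80) - 9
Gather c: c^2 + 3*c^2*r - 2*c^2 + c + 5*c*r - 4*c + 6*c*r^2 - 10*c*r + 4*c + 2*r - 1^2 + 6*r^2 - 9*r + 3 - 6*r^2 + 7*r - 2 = c^2*(3*r - 1) + c*(6*r^2 - 5*r + 1)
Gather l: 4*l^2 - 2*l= 4*l^2 - 2*l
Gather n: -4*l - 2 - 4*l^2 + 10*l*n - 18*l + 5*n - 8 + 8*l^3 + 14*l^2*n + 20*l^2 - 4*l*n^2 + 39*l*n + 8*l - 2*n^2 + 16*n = 8*l^3 + 16*l^2 - 14*l + n^2*(-4*l - 2) + n*(14*l^2 + 49*l + 21) - 10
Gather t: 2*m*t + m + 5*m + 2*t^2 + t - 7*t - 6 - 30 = 6*m + 2*t^2 + t*(2*m - 6) - 36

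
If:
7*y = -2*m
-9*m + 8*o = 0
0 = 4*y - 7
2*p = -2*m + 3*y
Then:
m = -49/8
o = -441/64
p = 35/4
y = 7/4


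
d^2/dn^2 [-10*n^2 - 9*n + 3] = -20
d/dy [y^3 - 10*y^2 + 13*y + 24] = 3*y^2 - 20*y + 13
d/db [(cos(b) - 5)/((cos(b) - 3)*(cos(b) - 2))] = (cos(b)^2 - 10*cos(b) + 19)*sin(b)/((cos(b) - 3)^2*(cos(b) - 2)^2)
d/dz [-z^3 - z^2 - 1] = z*(-3*z - 2)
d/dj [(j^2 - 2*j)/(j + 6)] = (j^2 + 12*j - 12)/(j^2 + 12*j + 36)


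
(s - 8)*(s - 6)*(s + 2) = s^3 - 12*s^2 + 20*s + 96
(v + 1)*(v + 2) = v^2 + 3*v + 2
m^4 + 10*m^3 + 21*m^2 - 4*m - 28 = (m - 1)*(m + 2)^2*(m + 7)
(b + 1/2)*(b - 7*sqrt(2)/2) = b^2 - 7*sqrt(2)*b/2 + b/2 - 7*sqrt(2)/4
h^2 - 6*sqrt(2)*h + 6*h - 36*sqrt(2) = (h + 6)*(h - 6*sqrt(2))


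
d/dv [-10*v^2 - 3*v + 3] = -20*v - 3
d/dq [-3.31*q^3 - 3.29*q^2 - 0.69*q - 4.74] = -9.93*q^2 - 6.58*q - 0.69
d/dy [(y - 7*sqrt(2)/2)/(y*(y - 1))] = (-y^2 + 7*sqrt(2)*y - 7*sqrt(2)/2)/(y^2*(y^2 - 2*y + 1))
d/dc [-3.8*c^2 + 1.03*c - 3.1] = 1.03 - 7.6*c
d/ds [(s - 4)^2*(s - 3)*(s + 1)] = 4*s^3 - 30*s^2 + 58*s - 8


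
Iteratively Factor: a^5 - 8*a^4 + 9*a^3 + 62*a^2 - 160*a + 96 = (a + 3)*(a^4 - 11*a^3 + 42*a^2 - 64*a + 32) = (a - 2)*(a + 3)*(a^3 - 9*a^2 + 24*a - 16) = (a - 4)*(a - 2)*(a + 3)*(a^2 - 5*a + 4) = (a - 4)^2*(a - 2)*(a + 3)*(a - 1)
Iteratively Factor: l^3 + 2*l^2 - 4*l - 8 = (l + 2)*(l^2 - 4) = (l - 2)*(l + 2)*(l + 2)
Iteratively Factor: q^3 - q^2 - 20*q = (q)*(q^2 - q - 20) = q*(q - 5)*(q + 4)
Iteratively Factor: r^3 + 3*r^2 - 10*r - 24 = (r - 3)*(r^2 + 6*r + 8) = (r - 3)*(r + 4)*(r + 2)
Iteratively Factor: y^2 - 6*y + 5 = (y - 1)*(y - 5)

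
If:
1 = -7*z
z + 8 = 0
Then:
No Solution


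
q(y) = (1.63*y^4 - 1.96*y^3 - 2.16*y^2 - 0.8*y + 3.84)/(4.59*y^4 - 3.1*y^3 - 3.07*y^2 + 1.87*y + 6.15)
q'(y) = (-18.36*y^3 + 9.3*y^2 + 6.14*y - 1.87)*(1.63*y^4 - 1.96*y^3 - 2.16*y^2 - 0.8*y + 3.84)/(4.59*y^4 - 3.1*y^3 - 3.07*y^2 + 1.87*y + 6.15)^2 + (6.52*y^3 - 5.88*y^2 - 4.32*y - 0.8)/(4.59*y^4 - 3.1*y^3 - 3.07*y^2 + 1.87*y + 6.15)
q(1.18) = -0.02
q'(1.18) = -0.39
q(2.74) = 0.20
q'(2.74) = 0.10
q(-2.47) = 0.41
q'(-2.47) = 0.03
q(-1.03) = 0.67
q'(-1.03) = 0.50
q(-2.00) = 0.44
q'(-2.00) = 0.07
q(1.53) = -0.03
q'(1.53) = 0.21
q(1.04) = 0.06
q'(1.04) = -0.70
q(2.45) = 0.17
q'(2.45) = 0.14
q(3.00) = 0.22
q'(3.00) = 0.08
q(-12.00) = 0.37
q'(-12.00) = 0.00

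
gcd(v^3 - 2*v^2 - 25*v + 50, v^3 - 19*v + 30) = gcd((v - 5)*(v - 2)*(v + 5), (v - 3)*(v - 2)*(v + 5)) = v^2 + 3*v - 10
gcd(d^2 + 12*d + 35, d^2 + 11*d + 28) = d + 7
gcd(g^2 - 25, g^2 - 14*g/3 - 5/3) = g - 5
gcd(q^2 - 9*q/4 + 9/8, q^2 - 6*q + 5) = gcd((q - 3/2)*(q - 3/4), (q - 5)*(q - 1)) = 1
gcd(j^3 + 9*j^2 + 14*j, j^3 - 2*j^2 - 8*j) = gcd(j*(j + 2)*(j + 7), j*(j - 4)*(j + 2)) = j^2 + 2*j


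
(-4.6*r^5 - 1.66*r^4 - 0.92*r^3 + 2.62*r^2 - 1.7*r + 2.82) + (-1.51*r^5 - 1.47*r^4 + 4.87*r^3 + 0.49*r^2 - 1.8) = -6.11*r^5 - 3.13*r^4 + 3.95*r^3 + 3.11*r^2 - 1.7*r + 1.02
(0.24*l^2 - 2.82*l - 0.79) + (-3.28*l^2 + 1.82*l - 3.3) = -3.04*l^2 - 1.0*l - 4.09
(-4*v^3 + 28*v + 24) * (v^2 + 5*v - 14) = -4*v^5 - 20*v^4 + 84*v^3 + 164*v^2 - 272*v - 336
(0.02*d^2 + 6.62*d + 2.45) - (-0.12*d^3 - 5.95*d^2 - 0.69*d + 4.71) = 0.12*d^3 + 5.97*d^2 + 7.31*d - 2.26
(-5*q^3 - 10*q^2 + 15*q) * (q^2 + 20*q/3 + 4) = -5*q^5 - 130*q^4/3 - 215*q^3/3 + 60*q^2 + 60*q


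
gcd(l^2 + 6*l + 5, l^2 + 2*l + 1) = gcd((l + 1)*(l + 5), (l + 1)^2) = l + 1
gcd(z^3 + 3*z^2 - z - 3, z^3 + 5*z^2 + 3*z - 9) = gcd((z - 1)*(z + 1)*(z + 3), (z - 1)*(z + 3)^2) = z^2 + 2*z - 3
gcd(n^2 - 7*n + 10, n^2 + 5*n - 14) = n - 2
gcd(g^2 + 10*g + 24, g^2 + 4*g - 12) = g + 6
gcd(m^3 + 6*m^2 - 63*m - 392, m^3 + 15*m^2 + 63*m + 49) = m^2 + 14*m + 49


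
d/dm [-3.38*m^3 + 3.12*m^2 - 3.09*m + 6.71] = -10.14*m^2 + 6.24*m - 3.09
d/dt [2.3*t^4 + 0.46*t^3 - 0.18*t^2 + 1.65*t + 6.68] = 9.2*t^3 + 1.38*t^2 - 0.36*t + 1.65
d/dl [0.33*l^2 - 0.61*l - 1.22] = 0.66*l - 0.61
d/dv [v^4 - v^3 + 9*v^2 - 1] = v*(4*v^2 - 3*v + 18)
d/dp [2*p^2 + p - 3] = 4*p + 1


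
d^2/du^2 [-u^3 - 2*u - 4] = -6*u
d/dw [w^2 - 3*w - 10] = 2*w - 3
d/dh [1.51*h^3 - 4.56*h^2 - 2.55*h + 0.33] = 4.53*h^2 - 9.12*h - 2.55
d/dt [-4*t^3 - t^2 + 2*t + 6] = -12*t^2 - 2*t + 2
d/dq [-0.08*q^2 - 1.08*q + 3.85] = -0.16*q - 1.08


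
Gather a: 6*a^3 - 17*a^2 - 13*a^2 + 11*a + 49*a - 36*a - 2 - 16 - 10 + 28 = 6*a^3 - 30*a^2 + 24*a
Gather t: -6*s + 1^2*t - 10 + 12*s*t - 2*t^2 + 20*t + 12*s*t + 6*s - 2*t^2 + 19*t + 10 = -4*t^2 + t*(24*s + 40)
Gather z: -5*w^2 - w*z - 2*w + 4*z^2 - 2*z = -5*w^2 - 2*w + 4*z^2 + z*(-w - 2)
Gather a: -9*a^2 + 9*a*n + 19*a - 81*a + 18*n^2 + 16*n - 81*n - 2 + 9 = -9*a^2 + a*(9*n - 62) + 18*n^2 - 65*n + 7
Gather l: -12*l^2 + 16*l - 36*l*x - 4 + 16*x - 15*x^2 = -12*l^2 + l*(16 - 36*x) - 15*x^2 + 16*x - 4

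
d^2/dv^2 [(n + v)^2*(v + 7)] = 4*n + 6*v + 14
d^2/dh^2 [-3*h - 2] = 0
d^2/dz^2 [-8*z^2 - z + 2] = -16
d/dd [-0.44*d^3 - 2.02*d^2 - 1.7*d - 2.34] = -1.32*d^2 - 4.04*d - 1.7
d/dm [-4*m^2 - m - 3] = -8*m - 1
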